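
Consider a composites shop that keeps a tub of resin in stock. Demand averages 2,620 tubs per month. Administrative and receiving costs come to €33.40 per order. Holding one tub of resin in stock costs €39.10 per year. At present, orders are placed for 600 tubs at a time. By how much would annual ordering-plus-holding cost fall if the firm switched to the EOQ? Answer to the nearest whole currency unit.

Extra cost ≈ €4,418 per year

Annual demand D = 2,620 × 12 = 31,440.
EOQ = √(2DS/H) = √(2 × 31,440 × 33.4 / 39.1) ≈ 231.76.
Cost at Q* = (D/Q*)S + (Q*/2)H = √(2DSH) ≈ €9,061.87.
Cost at Q = 600: (31,440/600)×33.4 + (600/2)×39.1 = €1,750.16 + €11,730.00 = €13,480.16.
Excess = €13,480.16 − €9,061.87 = €4,418.29.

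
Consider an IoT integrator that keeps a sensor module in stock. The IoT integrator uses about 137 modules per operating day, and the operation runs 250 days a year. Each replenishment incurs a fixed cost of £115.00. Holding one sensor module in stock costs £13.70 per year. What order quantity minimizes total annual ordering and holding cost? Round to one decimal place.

Annual demand D = 137 × 250 = 34,250.
EOQ = √(2DS / H) = √(2 × 34,250 × 115 / 13.7).
= √(7,877,500 / 13.7) = √575,000 ≈ 758.288.

Q* ≈ 758.3 modules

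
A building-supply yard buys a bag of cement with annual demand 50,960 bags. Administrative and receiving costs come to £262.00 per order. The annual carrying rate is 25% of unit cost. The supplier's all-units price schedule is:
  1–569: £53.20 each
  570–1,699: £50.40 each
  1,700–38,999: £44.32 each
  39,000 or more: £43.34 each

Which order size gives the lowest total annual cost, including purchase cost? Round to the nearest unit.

Holding cost per unit per year at price C is H = 0.25·C.
For each price level, check whether its EOQ is feasible; otherwise the best quantity at that price is the breakpoint.
Tier 1 (£53.20): EOQ = 1417.0 exceeds tier's upper bound 569, so this tier is dominated.
EOQ at £50.40 = 1455.8 (feasible in tier 2): TC = 50,960×£50.40 + (50,960/1455.8)×262 + (1455.8/2)×0.25×£50.40 = £2,586,726.80.
EOQ at £44.32 = 1552.4 < 1700, so use break Q=1700: TC = 50,960×£44.32 + (50,960/1700.0)×262 + (1700.0/2)×0.25×£44.32 = £2,275,819.04.
EOQ at £43.34 = 1569.9 < 39000, so use break Q=39000: TC = 50,960×£43.34 + (50,960/39000.0)×262 + (39000.0/2)×0.25×£43.34 = £2,420,231.25.
Lowest total cost is £2,275,819.04 at Q = 1700.0.

Q* ≈ 1,700 bags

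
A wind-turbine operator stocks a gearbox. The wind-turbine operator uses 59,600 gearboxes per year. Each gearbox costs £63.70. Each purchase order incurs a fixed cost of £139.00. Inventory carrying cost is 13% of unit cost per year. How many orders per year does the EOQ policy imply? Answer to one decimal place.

Holding cost H = 0.13 × £63.70 = £8.2810 per unit per year.
Q* = √(2DS/H) = √(2 × 59,600 × 139 / 8.281) ≈ 1414.50.
Orders per year = D / Q* = 59,600 / 1414.50 ≈ 42.135.

N ≈ 42.1 orders per year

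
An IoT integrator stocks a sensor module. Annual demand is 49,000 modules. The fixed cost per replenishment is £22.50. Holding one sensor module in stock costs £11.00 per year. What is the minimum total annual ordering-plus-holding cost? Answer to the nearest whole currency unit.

TC* ≈ £4,925

The optimal lot size = √(2DS/H) = √(2 × 49,000 × 22.5 / 11) ≈ 447.72.
At the optimum the two cost components are equal, so total cost = 2·(Q*/2)H = Q*·H.
Minimum total = √(2DSH) = √(2 × 49,000 × 22.5 × 11) ≈ 4924.937.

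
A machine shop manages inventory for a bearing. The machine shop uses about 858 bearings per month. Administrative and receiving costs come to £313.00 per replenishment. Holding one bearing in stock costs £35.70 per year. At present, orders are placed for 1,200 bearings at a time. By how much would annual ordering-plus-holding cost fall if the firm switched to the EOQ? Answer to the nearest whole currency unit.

Extra cost ≈ £8,937 per year

Annual demand D = 858 × 12 = 10,296.
EOQ = √(2DS/H) = √(2 × 10,296 × 313 / 35.7) ≈ 424.90.
Cost at Q* = (D/Q*)S + (Q*/2)H = √(2DSH) ≈ £15,168.95.
Cost at Q = 1,200: (10,296/1,200)×313 + (1,200/2)×35.7 = £2,685.54 + £21,420.00 = £24,105.54.
Excess = £24,105.54 − £15,168.95 = £8,936.59.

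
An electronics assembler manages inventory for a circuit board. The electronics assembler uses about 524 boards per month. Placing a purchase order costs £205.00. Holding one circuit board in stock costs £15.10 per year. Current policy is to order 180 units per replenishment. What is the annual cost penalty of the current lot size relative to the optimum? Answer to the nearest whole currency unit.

Annual demand D = 524 × 12 = 6,288.
EOQ = √(2DS/H) = √(2 × 6,288 × 205 / 15.1) ≈ 413.20.
Cost at Q* = (D/Q*)S + (Q*/2)H = √(2DSH) ≈ £6,239.31.
Cost at Q = 180: (6,288/180)×205 + (180/2)×15.1 = £7,161.33 + £1,359.00 = £8,520.33.
Excess = £8,520.33 − £6,239.31 = £2,281.02.

Extra cost ≈ £2,281 per year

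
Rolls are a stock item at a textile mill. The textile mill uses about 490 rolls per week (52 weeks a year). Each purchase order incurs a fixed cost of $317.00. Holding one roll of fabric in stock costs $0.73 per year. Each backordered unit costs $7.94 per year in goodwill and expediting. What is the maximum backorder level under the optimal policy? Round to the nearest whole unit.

Annual demand D = 490 × 52 = 25,480.
With planned backorders, Q* = √(2DS/H) · √((H+B)/B).
√(2DS/H) = √(2 × 25,480 × 317 / 0.73) = 4704.169.
√((H+B)/B) = √((0.73+7.94)/7.94) = 1.0450.
Q* ≈ 4915.664.
S* = Q* · H/(H+B) = 4915.664 × 0.73/8.67 ≈ 413.891.

S* ≈ 414 rolls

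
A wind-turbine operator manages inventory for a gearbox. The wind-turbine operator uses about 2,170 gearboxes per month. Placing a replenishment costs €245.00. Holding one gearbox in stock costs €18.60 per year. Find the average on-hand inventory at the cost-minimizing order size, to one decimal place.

Annual demand D = 2,170 × 12 = 26,040.
EOQ = √(2DS/H) = √(2 × 26,040 × 245 / 18.6) ≈ 828.25.
Average inventory = Q*/2 ≈ 828.25 / 2 = 414.126.

Average inventory ≈ 414.1 gearboxes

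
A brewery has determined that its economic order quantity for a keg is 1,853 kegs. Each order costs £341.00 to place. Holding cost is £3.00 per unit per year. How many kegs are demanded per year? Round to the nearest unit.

D ≈ 15,104 kegs per year

Invert the EOQ relation Q*² = 2DS/H.
From Q* = √(2DS/H): D = Q*²H / (2S) = 1,853² × 3 / (2 × 341) = 15103.852.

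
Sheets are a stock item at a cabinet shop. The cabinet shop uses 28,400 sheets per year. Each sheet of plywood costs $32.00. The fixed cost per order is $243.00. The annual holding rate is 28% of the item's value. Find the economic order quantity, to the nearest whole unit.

Q* ≈ 1,241 sheets

Holding cost H = 0.28 × $32.00 = $8.9600 per unit per year.
EOQ = √(2DS / H) = √(2 × 28,400 × 243 / 8.96).
= √(13,802,400 / 8.96) = √1,540,446.4286 ≈ 1241.147.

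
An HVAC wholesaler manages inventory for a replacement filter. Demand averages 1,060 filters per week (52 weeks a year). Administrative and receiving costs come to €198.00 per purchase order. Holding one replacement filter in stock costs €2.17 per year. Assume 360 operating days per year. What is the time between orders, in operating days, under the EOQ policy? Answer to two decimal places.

Annual demand D = 1,060 × 52 = 55,120.
Q* = √(2DS/H) = √(2 × 55,120 × 198 / 2.17) ≈ 3171.56.
Cycle time = Q*/D × 360 = 3171.56 / 55,120 × 360 ≈ 20.714 days.

T ≈ 20.71 days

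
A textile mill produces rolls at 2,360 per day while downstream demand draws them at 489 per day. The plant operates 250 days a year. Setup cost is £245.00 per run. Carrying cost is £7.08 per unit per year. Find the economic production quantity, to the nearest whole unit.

Annual demand D = 489 × 250 = 122,250.
Production build-up factor (1 − d/p) = 1 − 489/2,360 = 0.7928.
Q* = √(2DS / (H(1 − d/p))) = √(2 × 122,250 × 245 / (7.08 × 0.7928)).
= √(59,902,500 / 5.613) ≈ 3266.818.

Q* ≈ 3,267 rolls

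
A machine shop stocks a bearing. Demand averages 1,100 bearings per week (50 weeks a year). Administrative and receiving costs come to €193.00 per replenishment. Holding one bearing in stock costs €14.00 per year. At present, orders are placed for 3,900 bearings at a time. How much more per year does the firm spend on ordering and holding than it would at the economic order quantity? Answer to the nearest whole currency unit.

Extra cost ≈ €12,782 per year

Annual demand D = 1,100 × 50 = 55,000.
EOQ = √(2DS/H) = √(2 × 55,000 × 193 / 14) ≈ 1231.43.
Cost at Q* = (D/Q*)S + (Q*/2)H = √(2DSH) ≈ €17,240.07.
Cost at Q = 3,900: (55,000/3,900)×193 + (3,900/2)×14 = €2,721.79 + €27,300.00 = €30,021.79.
Excess = €30,021.79 − €17,240.07 = €12,781.73.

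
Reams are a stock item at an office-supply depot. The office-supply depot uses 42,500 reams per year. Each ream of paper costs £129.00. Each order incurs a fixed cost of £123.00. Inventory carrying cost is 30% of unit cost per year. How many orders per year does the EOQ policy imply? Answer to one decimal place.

Holding cost H = 0.30 × £129.00 = £38.7000 per unit per year.
Q* = √(2DS/H) = √(2 × 42,500 × 123 / 38.7) ≈ 519.76.
Orders per year = D / Q* = 42,500 / 519.76 ≈ 81.768.

N ≈ 81.8 orders per year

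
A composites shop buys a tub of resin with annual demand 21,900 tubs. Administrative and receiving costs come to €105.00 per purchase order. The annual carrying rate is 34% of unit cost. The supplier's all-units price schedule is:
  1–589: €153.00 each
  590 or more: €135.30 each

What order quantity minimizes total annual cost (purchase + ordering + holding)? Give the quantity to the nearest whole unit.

Q* ≈ 590 tubs

Holding cost per unit per year at price C is H = 0.34·C.
Candidates are each tier's EOQ (if it falls in that tier) and each price-break quantity.
EOQ at €153.00 = 297.3 (feasible in tier 1): TC = 21,900×€153.00 + (21,900/297.3)×105 + (297.3/2)×0.34×€153.00 = €3,366,167.38.
EOQ at €135.30 = 316.2 < 590, so use break Q=590: TC = 21,900×€135.30 + (21,900/590.0)×105 + (590.0/2)×0.34×€135.30 = €2,980,538.05.
Lowest total cost is €2,980,538.05 at Q = 590.0.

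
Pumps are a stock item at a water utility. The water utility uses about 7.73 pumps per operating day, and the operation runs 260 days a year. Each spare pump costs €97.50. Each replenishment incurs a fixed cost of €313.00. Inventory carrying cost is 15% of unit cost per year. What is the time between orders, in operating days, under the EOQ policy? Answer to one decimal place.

T ≈ 37.9 days

Annual demand D = 7.73 × 260 = 2,009.8.
Holding cost H = 0.15 × €97.50 = €14.6250 per unit per year.
Q* = √(2DS/H) = √(2 × 2,009.8 × 313 / 14.625) ≈ 293.30.
Cycle time = Q*/D × 260 = 293.30 / 2,009.8 × 260 ≈ 37.943 days.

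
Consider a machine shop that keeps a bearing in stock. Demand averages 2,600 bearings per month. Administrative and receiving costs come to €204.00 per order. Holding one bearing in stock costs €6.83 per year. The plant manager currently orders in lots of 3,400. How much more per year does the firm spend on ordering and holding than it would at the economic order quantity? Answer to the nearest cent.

Extra cost ≈ €4,158.67 per year

Annual demand D = 2,600 × 12 = 31,200.
EOQ = √(2DS/H) = √(2 × 31,200 × 204 / 6.83) ≈ 1365.20.
Cost at Q* = (D/Q*)S + (Q*/2)H = √(2DSH) ≈ €9,324.33.
Cost at Q = 3,400: (31,200/3,400)×204 + (3,400/2)×6.83 = €1,872.00 + €11,611.00 = €13,483.00.
Excess = €13,483.00 − €9,324.33 = €4,158.67.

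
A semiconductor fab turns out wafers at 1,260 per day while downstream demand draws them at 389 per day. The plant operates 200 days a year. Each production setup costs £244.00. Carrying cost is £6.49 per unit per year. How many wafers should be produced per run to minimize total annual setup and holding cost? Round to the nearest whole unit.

Annual demand D = 389 × 200 = 77,800.
Production build-up factor (1 − d/p) = 1 − 389/1,260 = 0.6913.
Q* = √(2DS / (H(1 − d/p))) = √(2 × 77,800 × 244 / (6.49 × 0.6913)).
= √(37,966,400 / 4.4863) ≈ 2909.066.

Q* ≈ 2,909 wafers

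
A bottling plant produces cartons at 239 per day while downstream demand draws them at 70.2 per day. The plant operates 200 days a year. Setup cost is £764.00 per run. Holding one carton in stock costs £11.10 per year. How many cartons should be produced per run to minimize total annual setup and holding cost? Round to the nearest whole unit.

Annual demand D = 70.2 × 200 = 14,040.
Production build-up factor (1 − d/p) = 1 − 70.2/239 = 0.7063.
Q* = √(2DS / (H(1 − d/p))) = √(2 × 14,040 × 764 / (11.1 × 0.7063)).
= √(21,453,120 / 7.8397) ≈ 1654.232.

Q* ≈ 1,654 cartons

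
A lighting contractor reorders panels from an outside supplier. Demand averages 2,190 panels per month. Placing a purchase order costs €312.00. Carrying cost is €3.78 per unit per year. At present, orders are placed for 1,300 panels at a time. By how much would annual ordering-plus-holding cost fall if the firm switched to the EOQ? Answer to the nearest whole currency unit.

Annual demand D = 2,190 × 12 = 26,280.
EOQ = √(2DS/H) = √(2 × 26,280 × 312 / 3.78) ≈ 2082.86.
Cost at Q* = (D/Q*)S + (Q*/2)H = √(2DSH) ≈ €7,873.19.
Cost at Q = 1,300: (26,280/1,300)×312 + (1,300/2)×3.78 = €6,307.20 + €2,457.00 = €8,764.20.
Excess = €8,764.20 − €7,873.19 = €891.01.

Extra cost ≈ €891 per year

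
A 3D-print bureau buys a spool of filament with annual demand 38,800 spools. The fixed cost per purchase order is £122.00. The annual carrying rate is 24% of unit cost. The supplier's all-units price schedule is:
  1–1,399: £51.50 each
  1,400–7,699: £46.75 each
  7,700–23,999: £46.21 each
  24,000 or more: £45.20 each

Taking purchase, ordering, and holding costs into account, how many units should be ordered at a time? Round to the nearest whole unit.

Q* ≈ 1,400 spools

Holding cost per unit per year at price C is H = 0.24·C.
Candidates are each tier's EOQ (if it falls in that tier) and each price-break quantity.
EOQ at £51.50 = 875.2 (feasible in tier 1): TC = 38,800×£51.50 + (38,800/875.2)×122 + (875.2/2)×0.24×£51.50 = £2,009,017.33.
EOQ at £46.75 = 918.6 < 1400, so use break Q=1400: TC = 38,800×£46.75 + (38,800/1400.0)×122 + (1400.0/2)×0.24×£46.75 = £1,825,135.14.
EOQ at £46.21 = 923.9 < 7700, so use break Q=7700: TC = 38,800×£46.21 + (38,800/7700.0)×122 + (7700.0/2)×0.24×£46.21 = £1,836,260.79.
EOQ at £45.20 = 934.2 < 24000, so use break Q=24000: TC = 38,800×£45.20 + (38,800/24000.0)×122 + (24000.0/2)×0.24×£45.20 = £1,884,133.23.
Lowest total cost is £1,825,135.14 at Q = 1400.0.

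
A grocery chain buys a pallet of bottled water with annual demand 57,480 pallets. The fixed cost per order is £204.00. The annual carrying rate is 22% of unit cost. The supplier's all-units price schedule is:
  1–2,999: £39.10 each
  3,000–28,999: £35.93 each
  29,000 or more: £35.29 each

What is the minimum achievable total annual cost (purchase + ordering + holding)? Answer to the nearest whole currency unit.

TC* ≈ £2,081,022

Holding cost per unit per year at price C is H = 0.22·C.
For each price level, check whether its EOQ is feasible; otherwise the best quantity at that price is the breakpoint.
EOQ at £39.10 = 1651.2 (feasible in tier 1): TC = 57,480×£39.10 + (57,480/1651.2)×204 + (1651.2/2)×0.22×£39.10 = £2,261,671.26.
EOQ at £35.93 = 1722.5 < 3000, so use break Q=3000: TC = 57,480×£35.93 + (57,480/3000.0)×204 + (3000.0/2)×0.22×£35.93 = £2,081,021.94.
EOQ at £35.29 = 1738.0 < 29000, so use break Q=29000: TC = 57,480×£35.29 + (57,480/29000.0)×204 + (29000.0/2)×0.22×£35.29 = £2,141,448.64.
Lowest total cost among the candidates is at Q = 3000.0.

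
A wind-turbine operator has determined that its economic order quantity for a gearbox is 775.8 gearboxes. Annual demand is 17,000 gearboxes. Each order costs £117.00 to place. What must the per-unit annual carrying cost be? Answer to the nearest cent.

Squaring Q* = √(2DS/H) gives Q*² = 2DS/H.
From Q* = √(2DS/H): H = 2DS / Q*² = 2 × 17,000 × 117 / 775.8² = 6.6094.

H ≈ £6.61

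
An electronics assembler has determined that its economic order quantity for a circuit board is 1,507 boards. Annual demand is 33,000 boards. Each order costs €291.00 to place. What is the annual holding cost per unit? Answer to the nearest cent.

Invert the EOQ relation Q*² = 2DS/H.
From Q* = √(2DS/H): H = 2DS / Q*² = 2 × 33,000 × 291 / 1,507² = 8.4569.

H ≈ €8.46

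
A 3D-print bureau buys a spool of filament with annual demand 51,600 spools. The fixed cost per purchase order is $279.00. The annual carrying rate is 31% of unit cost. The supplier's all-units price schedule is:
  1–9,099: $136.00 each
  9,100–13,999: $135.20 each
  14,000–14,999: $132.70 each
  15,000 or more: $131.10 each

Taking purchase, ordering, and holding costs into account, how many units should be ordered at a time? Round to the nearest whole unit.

Q* ≈ 826 spools

Holding cost per unit per year at price C is H = 0.31·C.
Evaluate total cost at each tier's feasible EOQ or, if the EOQ is below the tier, at the tier's minimum quantity.
EOQ at $136.00 = 826.4 (feasible in tier 1): TC = 51,600×$136.00 + (51,600/826.4)×279 + (826.4/2)×0.31×$136.00 = $7,052,441.13.
EOQ at $135.20 = 828.8 < 9100, so use break Q=9100: TC = 51,600×$135.20 + (51,600/9100.0)×279 + (9100.0/2)×0.31×$135.20 = $7,168,601.62.
EOQ at $132.70 = 836.6 < 14000, so use break Q=14000: TC = 51,600×$132.70 + (51,600/14000.0)×279 + (14000.0/2)×0.31×$132.70 = $7,136,307.31.
EOQ at $131.10 = 841.7 < 15000, so use break Q=15000: TC = 51,600×$131.10 + (51,600/15000.0)×279 + (15000.0/2)×0.31×$131.10 = $7,070,527.26.
Lowest total cost is $7,052,441.13 at Q = 826.4.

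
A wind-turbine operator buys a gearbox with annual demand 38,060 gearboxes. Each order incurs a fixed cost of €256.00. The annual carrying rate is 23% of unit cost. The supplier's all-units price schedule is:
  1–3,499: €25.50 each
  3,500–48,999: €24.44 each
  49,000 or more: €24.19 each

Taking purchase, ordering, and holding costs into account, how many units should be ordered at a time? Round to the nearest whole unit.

Q* ≈ 3,500 gearboxes

Holding cost per unit per year at price C is H = 0.23·C.
Candidates are each tier's EOQ (if it falls in that tier) and each price-break quantity.
EOQ at €25.50 = 1822.8 (feasible in tier 1): TC = 38,060×€25.50 + (38,060/1822.8)×256 + (1822.8/2)×0.23×€25.50 = €981,220.63.
EOQ at €24.44 = 1861.9 < 3500, so use break Q=3500: TC = 38,060×€24.44 + (38,060/3500.0)×256 + (3500.0/2)×0.23×€24.44 = €942,807.32.
EOQ at €24.19 = 1871.5 < 49000, so use break Q=49000: TC = 38,060×€24.19 + (38,060/49000.0)×256 + (49000.0/2)×0.23×€24.19 = €1,057,180.89.
Lowest total cost is €942,807.32 at Q = 3500.0.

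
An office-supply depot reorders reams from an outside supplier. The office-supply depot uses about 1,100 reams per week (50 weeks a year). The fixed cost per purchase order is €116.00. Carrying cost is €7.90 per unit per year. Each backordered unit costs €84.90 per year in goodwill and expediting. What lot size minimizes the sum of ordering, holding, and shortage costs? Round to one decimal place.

Annual demand D = 1,100 × 50 = 55,000.
With planned backorders, Q* = √(2DS/H) · √((H+B)/B).
√(2DS/H) = √(2 × 55,000 × 116 / 7.9) = 1270.901.
√((H+B)/B) = √((7.9+84.9)/84.9) = 1.0455.
Q* ≈ 1328.715.

Q* ≈ 1,328.7 reams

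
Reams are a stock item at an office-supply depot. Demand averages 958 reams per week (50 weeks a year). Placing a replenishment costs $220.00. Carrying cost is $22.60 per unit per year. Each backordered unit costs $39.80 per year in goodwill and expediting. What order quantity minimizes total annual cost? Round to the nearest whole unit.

Annual demand D = 958 × 50 = 47,900.
With planned backorders, Q* = √(2DS/H) · √((H+B)/B).
√(2DS/H) = √(2 × 47,900 × 220 / 22.6) = 965.695.
√((H+B)/B) = √((22.6+39.8)/39.8) = 1.2521.
Q* ≈ 1209.179.

Q* ≈ 1,209 reams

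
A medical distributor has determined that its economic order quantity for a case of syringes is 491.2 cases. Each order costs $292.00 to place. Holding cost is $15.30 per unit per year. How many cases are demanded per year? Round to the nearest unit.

Squaring Q* = √(2DS/H) gives Q*² = 2DS/H.
From Q* = √(2DS/H): D = Q*²H / (2S) = 491.2² × 15.3 / (2 × 292) = 6321.138.

D ≈ 6,321 cases per year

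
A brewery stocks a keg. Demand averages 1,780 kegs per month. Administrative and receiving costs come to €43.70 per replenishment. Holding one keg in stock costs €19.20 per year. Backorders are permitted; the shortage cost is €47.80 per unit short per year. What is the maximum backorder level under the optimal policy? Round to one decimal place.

S* ≈ 105.8 kegs

Annual demand D = 1,780 × 12 = 21,360.
With planned backorders, Q* = √(2DS/H) · √((H+B)/B).
√(2DS/H) = √(2 × 21,360 × 43.7 / 19.2) = 311.821.
√((H+B)/B) = √((19.2+47.8)/47.8) = 1.1839.
Q* ≈ 369.172.
S* = Q* · H/(H+B) = 369.172 × 19.2/67 ≈ 105.793.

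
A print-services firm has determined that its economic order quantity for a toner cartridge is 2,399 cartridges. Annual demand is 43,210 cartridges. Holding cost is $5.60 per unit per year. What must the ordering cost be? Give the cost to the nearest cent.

S ≈ $372.94

The basic EOQ model gives Q* = √(2DS/H); rearrange for the unknown.
From Q* = √(2DS/H): S = Q*²H / (2D) = 2,399² × 5.6 / (2 × 43,210) = 372.9360.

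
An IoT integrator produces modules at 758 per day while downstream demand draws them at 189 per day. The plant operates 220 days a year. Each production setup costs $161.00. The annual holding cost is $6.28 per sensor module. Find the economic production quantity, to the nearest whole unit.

Q* ≈ 1,685 modules

Annual demand D = 189 × 220 = 41,580.
Production build-up factor (1 − d/p) = 1 − 189/758 = 0.7507.
Q* = √(2DS / (H(1 − d/p))) = √(2 × 41,580 × 161 / (6.28 × 0.7507)).
= √(13,388,760 / 4.7141) ≈ 1685.267.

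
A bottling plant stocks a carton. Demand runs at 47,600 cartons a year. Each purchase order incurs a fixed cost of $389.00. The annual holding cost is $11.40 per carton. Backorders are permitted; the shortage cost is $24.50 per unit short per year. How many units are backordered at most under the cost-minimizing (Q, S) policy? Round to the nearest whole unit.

With planned backorders, Q* = √(2DS/H) · √((H+B)/B).
√(2DS/H) = √(2 × 47,600 × 389 / 11.4) = 1802.357.
√((H+B)/B) = √((11.4+24.5)/24.5) = 1.2105.
Q* ≈ 2181.750.
S* = Q* · H/(H+B) = 2181.750 × 11.4/35.9 ≈ 692.812.

S* ≈ 693 cartons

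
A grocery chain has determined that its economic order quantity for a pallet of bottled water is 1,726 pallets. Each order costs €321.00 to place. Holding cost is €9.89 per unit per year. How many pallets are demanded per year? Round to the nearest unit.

D ≈ 45,893 pallets per year

The basic EOQ model gives Q* = √(2DS/H); rearrange for the unknown.
From Q* = √(2DS/H): D = Q*²H / (2S) = 1,726² × 9.89 / (2 × 321) = 45892.619.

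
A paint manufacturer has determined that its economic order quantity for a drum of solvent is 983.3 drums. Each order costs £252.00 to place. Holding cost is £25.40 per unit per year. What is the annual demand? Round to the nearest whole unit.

D ≈ 48,728 drums per year

The basic EOQ model gives Q* = √(2DS/H); rearrange for the unknown.
From Q* = √(2DS/H): D = Q*²H / (2S) = 983.3² × 25.4 / (2 × 252) = 48727.627.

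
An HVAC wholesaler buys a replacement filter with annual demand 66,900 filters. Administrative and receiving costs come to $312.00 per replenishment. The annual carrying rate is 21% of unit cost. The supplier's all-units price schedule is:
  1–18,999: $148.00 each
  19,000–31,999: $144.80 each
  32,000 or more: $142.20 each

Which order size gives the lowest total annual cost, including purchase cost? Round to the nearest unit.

Holding cost per unit per year at price C is H = 0.21·C.
Evaluate total cost at each tier's feasible EOQ or, if the EOQ is below the tier, at the tier's minimum quantity.
EOQ at $148.00 = 1159.0 (feasible in tier 1): TC = 66,900×$148.00 + (66,900/1159.0)×312 + (1159.0/2)×0.21×$148.00 = $9,937,220.18.
EOQ at $144.80 = 1171.7 < 19000, so use break Q=19000: TC = 66,900×$144.80 + (66,900/19000.0)×312 + (19000.0/2)×0.21×$144.80 = $9,977,094.57.
EOQ at $142.20 = 1182.3 < 32000, so use break Q=32000: TC = 66,900×$142.20 + (66,900/32000.0)×312 + (32000.0/2)×0.21×$142.20 = $9,991,624.28.
Lowest total cost is $9,937,220.18 at Q = 1159.0.

Q* ≈ 1,159 filters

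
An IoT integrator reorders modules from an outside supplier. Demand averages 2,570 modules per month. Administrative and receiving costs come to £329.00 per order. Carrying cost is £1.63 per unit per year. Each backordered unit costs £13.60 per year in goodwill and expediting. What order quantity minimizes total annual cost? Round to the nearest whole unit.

Q* ≈ 3,734 modules

Annual demand D = 2,570 × 12 = 30,840.
With planned backorders, Q* = √(2DS/H) · √((H+B)/B).
√(2DS/H) = √(2 × 30,840 × 329 / 1.63) = 3528.388.
√((H+B)/B) = √((1.63+13.6)/13.6) = 1.0582.
Q* ≈ 3733.850.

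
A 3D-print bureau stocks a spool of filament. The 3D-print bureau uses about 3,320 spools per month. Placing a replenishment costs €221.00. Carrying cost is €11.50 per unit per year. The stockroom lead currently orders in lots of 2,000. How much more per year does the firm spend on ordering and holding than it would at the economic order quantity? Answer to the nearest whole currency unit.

Annual demand D = 3,320 × 12 = 39,840.
EOQ = √(2DS/H) = √(2 × 39,840 × 221 / 11.5) ≈ 1237.43.
Cost at Q* = (D/Q*)S + (Q*/2)H = √(2DSH) ≈ €14,230.49.
Cost at Q = 2,000: (39,840/2,000)×221 + (2,000/2)×11.5 = €4,402.32 + €11,500.00 = €15,902.32.
Excess = €15,902.32 − €14,230.49 = €1,671.83.

Extra cost ≈ €1,672 per year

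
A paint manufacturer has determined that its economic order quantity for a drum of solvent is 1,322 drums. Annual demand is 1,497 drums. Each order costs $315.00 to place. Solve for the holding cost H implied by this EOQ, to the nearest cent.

H ≈ $0.54

The basic EOQ model gives Q* = √(2DS/H); rearrange for the unknown.
From Q* = √(2DS/H): H = 2DS / Q*² = 2 × 1,497 × 315 / 1,322² = 0.5396.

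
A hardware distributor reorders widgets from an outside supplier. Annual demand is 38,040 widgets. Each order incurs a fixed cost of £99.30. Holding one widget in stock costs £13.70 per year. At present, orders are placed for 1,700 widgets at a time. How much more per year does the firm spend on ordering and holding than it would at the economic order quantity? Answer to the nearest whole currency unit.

Extra cost ≈ £3,693 per year

EOQ = √(2DS/H) = √(2 × 38,040 × 99.3 / 13.7) ≈ 742.59.
Cost at Q* = (D/Q*)S + (Q*/2)H = √(2DSH) ≈ £10,173.49.
Cost at Q = 1,700: (38,040/1,700)×99.3 + (1,700/2)×13.7 = £2,221.98 + £11,645.00 = £13,866.98.
Excess = £13,866.98 − £10,173.49 = £3,693.49.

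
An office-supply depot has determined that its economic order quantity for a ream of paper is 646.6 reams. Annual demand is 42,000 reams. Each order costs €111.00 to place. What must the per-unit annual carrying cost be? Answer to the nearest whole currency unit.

H ≈ €22

The basic EOQ model gives Q* = √(2DS/H); rearrange for the unknown.
From Q* = √(2DS/H): H = 2DS / Q*² = 2 × 42,000 × 111 / 646.6² = 22.3013.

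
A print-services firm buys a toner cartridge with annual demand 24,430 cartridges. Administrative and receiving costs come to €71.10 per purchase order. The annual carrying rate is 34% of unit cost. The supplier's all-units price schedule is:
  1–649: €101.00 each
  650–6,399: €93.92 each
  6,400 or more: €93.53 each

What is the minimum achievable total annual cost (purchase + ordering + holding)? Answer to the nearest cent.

TC* ≈ €2,307,516.03

Holding cost per unit per year at price C is H = 0.34·C.
Candidates are each tier's EOQ (if it falls in that tier) and each price-break quantity.
EOQ at €101.00 = 318.1 (feasible in tier 1): TC = 24,430×€101.00 + (24,430/318.1)×71.1 + (318.1/2)×0.34×€101.00 = €2,478,352.24.
EOQ at €93.92 = 329.8 < 650, so use break Q=650: TC = 24,430×€93.92 + (24,430/650.0)×71.1 + (650.0/2)×0.34×€93.92 = €2,307,516.03.
EOQ at €93.53 = 330.5 < 6400, so use break Q=6400: TC = 24,430×€93.53 + (24,430/6400.0)×71.1 + (6400.0/2)×0.34×€93.53 = €2,386,969.94.
Lowest total cost among the candidates is at Q = 650.0.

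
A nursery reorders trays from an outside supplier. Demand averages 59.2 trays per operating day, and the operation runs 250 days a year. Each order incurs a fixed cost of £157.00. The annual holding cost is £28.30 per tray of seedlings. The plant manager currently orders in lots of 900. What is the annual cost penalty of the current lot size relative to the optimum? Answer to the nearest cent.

Extra cost ≈ £3,848.75 per year

Annual demand D = 59.2 × 250 = 14,800.
EOQ = √(2DS/H) = √(2 × 14,800 × 157 / 28.3) ≈ 405.23.
Cost at Q* = (D/Q*)S + (Q*/2)H = √(2DSH) ≈ £11,468.03.
Cost at Q = 900: (14,800/900)×157 + (900/2)×28.3 = £2,581.78 + £12,735.00 = £15,316.78.
Excess = £15,316.78 − £11,468.03 = £3,848.75.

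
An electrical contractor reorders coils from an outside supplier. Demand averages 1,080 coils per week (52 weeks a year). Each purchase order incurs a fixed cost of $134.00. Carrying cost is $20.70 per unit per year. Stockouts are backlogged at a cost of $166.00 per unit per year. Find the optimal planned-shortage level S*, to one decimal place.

Annual demand D = 1,080 × 52 = 56,160.
With planned backorders, Q* = √(2DS/H) · √((H+B)/B).
√(2DS/H) = √(2 × 56,160 × 134 / 20.7) = 852.699.
√((H+B)/B) = √((20.7+166)/166) = 1.0605.
Q* ≈ 904.303.
S* = Q* · H/(H+B) = 904.303 × 20.7/186.7 ≈ 100.263.

S* ≈ 100.3 coils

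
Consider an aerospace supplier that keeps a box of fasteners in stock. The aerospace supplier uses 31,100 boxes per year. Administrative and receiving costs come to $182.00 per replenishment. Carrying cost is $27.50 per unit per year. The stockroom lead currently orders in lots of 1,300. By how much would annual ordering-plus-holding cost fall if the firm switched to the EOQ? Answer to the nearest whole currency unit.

EOQ = √(2DS/H) = √(2 × 31,100 × 182 / 27.5) ≈ 641.60.
Cost at Q* = (D/Q*)S + (Q*/2)H = √(2DSH) ≈ $17,644.01.
Cost at Q = 1,300: (31,100/1,300)×182 + (1,300/2)×27.5 = $4,354.00 + $17,875.00 = $22,229.00.
Excess = $22,229.00 − $17,644.01 = $4,584.99.

Extra cost ≈ $4,585 per year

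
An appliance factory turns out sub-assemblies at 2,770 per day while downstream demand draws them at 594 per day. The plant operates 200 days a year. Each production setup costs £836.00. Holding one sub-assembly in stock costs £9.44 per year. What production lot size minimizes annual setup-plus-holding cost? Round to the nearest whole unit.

Annual demand D = 594 × 200 = 118,800.
Production build-up factor (1 − d/p) = 1 − 594/2,770 = 0.7856.
Q* = √(2DS / (H(1 − d/p))) = √(2 × 118,800 × 836 / (9.44 × 0.7856)).
= √(198,633,600 / 7.4157) ≈ 5175.482.

Q* ≈ 5,175 sub-assemblies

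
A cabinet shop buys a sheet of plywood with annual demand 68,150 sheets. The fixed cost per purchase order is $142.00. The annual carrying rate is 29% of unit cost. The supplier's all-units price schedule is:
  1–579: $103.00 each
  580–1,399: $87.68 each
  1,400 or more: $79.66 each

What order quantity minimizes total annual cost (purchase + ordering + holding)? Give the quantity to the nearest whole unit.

Holding cost per unit per year at price C is H = 0.29·C.
For each price level, check whether its EOQ is feasible; otherwise the best quantity at that price is the breakpoint.
Tier 1 ($103.00): EOQ = 805.0 exceeds tier's upper bound 579, so this tier is dominated.
EOQ at $87.68 = 872.5 (feasible in tier 2): TC = 68,150×$87.68 + (68,150/872.5)×142 + (872.5/2)×0.29×$87.68 = $5,997,576.08.
EOQ at $79.66 = 915.3 < 1400, so use break Q=1400: TC = 68,150×$79.66 + (68,150/1400.0)×142 + (1400.0/2)×0.29×$79.66 = $5,451,912.34.
Lowest total cost is $5,451,912.34 at Q = 1400.0.

Q* ≈ 1,400 sheets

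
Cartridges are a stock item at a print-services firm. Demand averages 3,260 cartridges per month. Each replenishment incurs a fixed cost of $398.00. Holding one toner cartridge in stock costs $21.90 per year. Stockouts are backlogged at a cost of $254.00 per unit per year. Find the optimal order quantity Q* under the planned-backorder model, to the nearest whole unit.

Q* ≈ 1,243 cartridges

Annual demand D = 3,260 × 12 = 39,120.
With planned backorders, Q* = √(2DS/H) · √((H+B)/B).
√(2DS/H) = √(2 × 39,120 × 398 / 21.9) = 1192.433.
√((H+B)/B) = √((21.9+254)/254) = 1.0422.
Q* ≈ 1242.776.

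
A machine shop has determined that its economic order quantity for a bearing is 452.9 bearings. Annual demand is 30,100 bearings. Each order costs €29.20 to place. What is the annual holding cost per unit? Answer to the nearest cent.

Squaring Q* = √(2DS/H) gives Q*² = 2DS/H.
From Q* = √(2DS/H): H = 2DS / Q*² = 2 × 30,100 × 29.2 / 452.9² = 8.5699.

H ≈ €8.57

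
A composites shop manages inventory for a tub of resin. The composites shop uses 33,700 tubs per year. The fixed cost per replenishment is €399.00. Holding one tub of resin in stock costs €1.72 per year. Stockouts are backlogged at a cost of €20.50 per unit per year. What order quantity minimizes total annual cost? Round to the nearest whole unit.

Q* ≈ 4,117 tubs

With planned backorders, Q* = √(2DS/H) · √((H+B)/B).
√(2DS/H) = √(2 × 33,700 × 399 / 1.72) = 3954.141.
√((H+B)/B) = √((1.72+20.5)/20.5) = 1.0411.
Q* ≈ 4116.682.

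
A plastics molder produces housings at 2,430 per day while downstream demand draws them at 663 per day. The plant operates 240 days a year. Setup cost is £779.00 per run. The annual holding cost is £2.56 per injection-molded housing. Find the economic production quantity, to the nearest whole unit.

Annual demand D = 663 × 240 = 159,120.
Production build-up factor (1 − d/p) = 1 − 663/2,430 = 0.7272.
Q* = √(2DS / (H(1 − d/p))) = √(2 × 159,120 × 779 / (2.56 × 0.7272)).
= √(247,908,960 / 1.8615) ≈ 11540.138.

Q* ≈ 11,540 housings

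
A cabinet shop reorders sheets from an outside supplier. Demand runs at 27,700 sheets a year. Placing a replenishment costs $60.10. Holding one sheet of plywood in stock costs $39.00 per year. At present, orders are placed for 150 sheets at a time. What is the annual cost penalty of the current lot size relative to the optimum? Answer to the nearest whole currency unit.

EOQ = √(2DS/H) = √(2 × 27,700 × 60.1 / 39) ≈ 292.19.
Cost at Q* = (D/Q*)S + (Q*/2)H = √(2DSH) ≈ $11,395.26.
Cost at Q = 150: (27,700/150)×60.1 + (150/2)×39 = $11,098.47 + $2,925.00 = $14,023.47.
Excess = $14,023.47 − $11,395.26 = $2,628.20.

Extra cost ≈ $2,628 per year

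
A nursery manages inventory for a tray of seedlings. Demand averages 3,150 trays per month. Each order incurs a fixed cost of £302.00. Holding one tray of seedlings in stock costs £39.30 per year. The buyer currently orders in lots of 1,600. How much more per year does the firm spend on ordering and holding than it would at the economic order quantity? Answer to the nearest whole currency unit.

Extra cost ≈ £8,620 per year

Annual demand D = 3,150 × 12 = 37,800.
EOQ = √(2DS/H) = √(2 × 37,800 × 302 / 39.3) ≈ 762.20.
Cost at Q* = (D/Q*)S + (Q*/2)H = √(2DSH) ≈ £29,954.40.
Cost at Q = 1,600: (37,800/1,600)×302 + (1,600/2)×39.3 = £7,134.75 + £31,440.00 = £38,574.75.
Excess = £38,574.75 − £29,954.40 = £8,620.35.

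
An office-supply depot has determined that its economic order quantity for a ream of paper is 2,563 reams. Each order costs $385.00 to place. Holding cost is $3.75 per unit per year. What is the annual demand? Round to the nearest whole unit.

D ≈ 31,992 reams per year

Invert the EOQ relation Q*² = 2DS/H.
From Q* = √(2DS/H): D = Q*²H / (2S) = 2,563² × 3.75 / (2 × 385) = 31991.732.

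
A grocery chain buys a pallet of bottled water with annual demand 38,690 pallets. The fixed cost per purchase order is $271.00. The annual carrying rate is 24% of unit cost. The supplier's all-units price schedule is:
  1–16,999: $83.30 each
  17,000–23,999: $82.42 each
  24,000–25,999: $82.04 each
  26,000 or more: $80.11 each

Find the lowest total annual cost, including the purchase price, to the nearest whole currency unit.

TC* ≈ $3,243,352

Holding cost per unit per year at price C is H = 0.24·C.
Evaluate total cost at each tier's feasible EOQ or, if the EOQ is below the tier, at the tier's minimum quantity.
EOQ at $83.30 = 1024.2 (feasible in tier 1): TC = 38,690×$83.30 + (38,690/1024.2)×271 + (1024.2/2)×0.24×$83.30 = $3,243,352.15.
EOQ at $82.42 = 1029.6 < 17000, so use break Q=17000: TC = 38,690×$82.42 + (38,690/17000.0)×271 + (17000.0/2)×0.24×$82.42 = $3,357,583.36.
EOQ at $82.04 = 1032.0 < 24000, so use break Q=24000: TC = 38,690×$82.04 + (38,690/24000.0)×271 + (24000.0/2)×0.24×$82.04 = $3,410,839.67.
EOQ at $80.11 = 1044.4 < 26000, so use break Q=26000: TC = 38,690×$80.11 + (38,690/26000.0)×271 + (26000.0/2)×0.24×$80.11 = $3,349,802.37.
Lowest total cost among the candidates is at Q = 1024.2.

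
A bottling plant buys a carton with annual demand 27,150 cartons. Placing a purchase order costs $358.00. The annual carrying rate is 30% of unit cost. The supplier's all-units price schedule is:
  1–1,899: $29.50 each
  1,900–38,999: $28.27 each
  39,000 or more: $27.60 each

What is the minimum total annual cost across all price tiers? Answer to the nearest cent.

Holding cost per unit per year at price C is H = 0.30·C.
For each price level, check whether its EOQ is feasible; otherwise the best quantity at that price is the breakpoint.
EOQ at $29.50 = 1482.1 (feasible in tier 1): TC = 27,150×$29.50 + (27,150/1482.1)×358 + (1482.1/2)×0.30×$29.50 = $814,041.35.
EOQ at $28.27 = 1514.0 < 1900, so use break Q=1900: TC = 27,150×$28.27 + (27,150/1900.0)×358 + (1900.0/2)×0.30×$28.27 = $780,703.08.
EOQ at $27.60 = 1532.2 < 39000, so use break Q=39000: TC = 27,150×$27.60 + (27,150/39000.0)×358 + (39000.0/2)×0.30×$27.60 = $911,049.22.
Lowest total cost among the candidates is at Q = 1900.0.

TC* ≈ $780,703.08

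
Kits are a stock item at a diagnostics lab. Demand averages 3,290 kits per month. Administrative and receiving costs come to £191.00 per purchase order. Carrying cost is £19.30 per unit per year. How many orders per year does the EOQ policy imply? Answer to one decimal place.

N ≈ 44.7 orders per year

Annual demand D = 3,290 × 12 = 39,480.
The optimal lot size = √(2DS/H) = √(2 × 39,480 × 191 / 19.3) ≈ 883.98.
Orders per year = D / Q* = 39,480 / 883.98 ≈ 44.662.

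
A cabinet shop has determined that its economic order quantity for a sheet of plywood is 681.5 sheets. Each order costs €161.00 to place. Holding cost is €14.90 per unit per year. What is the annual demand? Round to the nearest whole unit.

D ≈ 21,491 sheets per year

Invert the EOQ relation Q*² = 2DS/H.
From Q* = √(2DS/H): D = Q*²H / (2S) = 681.5² × 14.9 / (2 × 161) = 21491.272.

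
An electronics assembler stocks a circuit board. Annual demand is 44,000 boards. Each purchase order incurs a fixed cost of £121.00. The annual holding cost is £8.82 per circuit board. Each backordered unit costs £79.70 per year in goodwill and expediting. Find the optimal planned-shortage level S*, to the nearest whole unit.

S* ≈ 115 boards

With planned backorders, Q* = √(2DS/H) · √((H+B)/B).
√(2DS/H) = √(2 × 44,000 × 121 / 8.82) = 1098.752.
√((H+B)/B) = √((8.82+79.7)/79.7) = 1.0539.
Q* ≈ 1157.954.
S* = Q* · H/(H+B) = 1157.954 × 8.82/88.52 ≈ 115.377.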